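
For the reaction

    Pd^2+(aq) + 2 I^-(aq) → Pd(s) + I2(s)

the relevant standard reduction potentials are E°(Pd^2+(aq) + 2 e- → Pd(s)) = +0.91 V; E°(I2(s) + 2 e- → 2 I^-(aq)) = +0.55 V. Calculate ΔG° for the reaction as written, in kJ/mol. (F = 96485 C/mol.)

In the reaction as written Pd^2+(aq) is reduced, so the Pd²⁺/Pd couple is the cathode and I₂/I⁻ is the anode.
E°cell = +0.91 − (+0.55) = +0.36 V; balancing electrons gives n = 2.
ΔG° = −nFE°cell = −(2)(96485)(+0.36) J/mol = −69.5 kJ/mol.

−69.5 kJ/mol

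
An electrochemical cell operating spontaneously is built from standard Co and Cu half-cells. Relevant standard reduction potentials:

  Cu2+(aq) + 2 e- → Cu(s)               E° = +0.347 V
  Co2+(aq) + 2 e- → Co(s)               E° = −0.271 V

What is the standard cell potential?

+0.618 V

The Cu²⁺/Cu couple has the higher E°, so Cu ion is reduced (cathode) and Co is oxidized (anode).
E°cell = E°(cathode) − E°(anode) = +0.347 − (−0.271) = +0.618 V.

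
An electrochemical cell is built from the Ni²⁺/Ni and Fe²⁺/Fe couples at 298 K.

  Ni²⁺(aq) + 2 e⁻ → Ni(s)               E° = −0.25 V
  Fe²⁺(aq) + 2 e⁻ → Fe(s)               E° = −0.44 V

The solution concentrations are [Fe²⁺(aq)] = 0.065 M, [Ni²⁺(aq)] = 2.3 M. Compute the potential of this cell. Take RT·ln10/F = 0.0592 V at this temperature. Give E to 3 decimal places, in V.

+0.236 V

The Ni²⁺/Ni couple has the more positive E°, so it is the cathode; Fe²⁺/Fe is the anode.
E°cell = −0.25 − (−0.44) = +0.19 V, with n = 2 electrons transferred.
The balanced reaction is Ni²⁺(aq) + Fe(s) → Ni(s) + Fe²⁺(aq), so Q = [Fe²⁺(aq)] / [Ni²⁺(aq)] = 0.0283 and log Q = −1.549.
Applying E = E° − (RT ln10/nF)·log Q gives +0.19 − (0.0592/2)(−1.549) = +0.236 V.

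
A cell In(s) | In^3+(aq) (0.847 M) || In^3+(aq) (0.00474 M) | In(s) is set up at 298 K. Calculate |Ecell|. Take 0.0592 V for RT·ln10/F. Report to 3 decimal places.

0.044 V

For a concentration cell E°cell = 0, since both electrodes use the same couple.
The compartment with the higher In^3+(aq) concentration (0.847 M) acts as the cathode; ions are reduced there and produced at the dilute (0.00474 M) anode.
With n = 3, Ecell = −(0.0592/3)·log([dilute]/[conc]) = −(0.0592/3)·log(0.00474/0.847) = +0.044 V.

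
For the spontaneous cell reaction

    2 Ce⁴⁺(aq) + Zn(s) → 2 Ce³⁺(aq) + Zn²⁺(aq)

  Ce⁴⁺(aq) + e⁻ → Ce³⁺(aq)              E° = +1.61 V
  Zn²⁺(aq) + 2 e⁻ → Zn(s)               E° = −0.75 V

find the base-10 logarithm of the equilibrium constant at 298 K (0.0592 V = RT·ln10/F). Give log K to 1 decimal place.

The Ce⁴⁺/Ce³⁺ couple is reduced (cathode); E°cell = +1.61 − (−0.75) = +2.36 V with n = 2.
At equilibrium E = 0, so log K = nE°cell / 0.0592 = (2)(+2.36) / 0.0592 = 79.7.

log K = 79.7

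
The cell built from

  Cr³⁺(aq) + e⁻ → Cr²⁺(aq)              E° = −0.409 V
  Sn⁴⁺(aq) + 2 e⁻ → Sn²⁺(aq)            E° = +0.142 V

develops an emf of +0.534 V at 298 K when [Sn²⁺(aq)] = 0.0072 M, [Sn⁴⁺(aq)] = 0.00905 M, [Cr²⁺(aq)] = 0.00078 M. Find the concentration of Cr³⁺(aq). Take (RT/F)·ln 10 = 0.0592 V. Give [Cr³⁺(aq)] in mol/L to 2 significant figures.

Sn⁴⁺/Sn²⁺ is the cathode (higher E°); E°cell = +0.142 − (−0.409) = +0.551 V with n = 2.
Rearranging E = E° − (0.0592/n)·log Q gives log Q = 2(+0.551 − (+0.534))/0.0592 = 0.574.
The balanced reaction is Sn⁴⁺(aq) + 2 Cr²⁺(aq) → Sn²⁺(aq) + 2 Cr³⁺(aq), so Q = ([Sn²⁺(aq)]·[Cr³⁺(aq)]^2) / ([Sn⁴⁺(aq)]·[Cr²⁺(aq)]^2).
Isolating [Cr³⁺(aq)] in Q = 10^{0.574} yields log [Cr³⁺(aq)] = −2.771, i.e. 0.0017 M.

0.0017 M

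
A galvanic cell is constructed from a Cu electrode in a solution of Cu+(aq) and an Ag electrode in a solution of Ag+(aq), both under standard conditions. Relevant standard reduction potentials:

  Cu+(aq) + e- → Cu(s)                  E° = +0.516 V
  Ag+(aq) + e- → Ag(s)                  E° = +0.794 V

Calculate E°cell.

+0.278 V

The Ag⁺/Ag couple has the higher E°, so Ag ion is reduced (cathode) and Cu is oxidized (anode).
E°cell = E°(cathode) − E°(anode) = +0.794 − (+0.516) = +0.278 V.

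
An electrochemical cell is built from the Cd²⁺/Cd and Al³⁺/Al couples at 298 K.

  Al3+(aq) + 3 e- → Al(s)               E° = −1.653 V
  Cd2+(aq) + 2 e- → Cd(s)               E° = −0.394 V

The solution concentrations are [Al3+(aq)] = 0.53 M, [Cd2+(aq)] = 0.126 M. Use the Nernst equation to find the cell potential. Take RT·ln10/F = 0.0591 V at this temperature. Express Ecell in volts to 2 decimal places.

+1.24 V

The Cd²⁺/Cd couple has the more positive E°, so it is the cathode; Al³⁺/Al is the anode.
The standard potential is −0.394 − (−1.653) = +1.259 V and the balanced reaction transfers n = 6 electrons.
Balancing gives 3 Cd2+(aq) + 2 Al(s) → 3 Cd(s) + 2 Al3+(aq); hence Q = [Al3+(aq)]^2 / [Cd2+(aq)]^3 = 140 (log Q = 2.147).
By the Nernst equation, E = +1.259 − (0.0591/6)·(2.147) = +1.24 V.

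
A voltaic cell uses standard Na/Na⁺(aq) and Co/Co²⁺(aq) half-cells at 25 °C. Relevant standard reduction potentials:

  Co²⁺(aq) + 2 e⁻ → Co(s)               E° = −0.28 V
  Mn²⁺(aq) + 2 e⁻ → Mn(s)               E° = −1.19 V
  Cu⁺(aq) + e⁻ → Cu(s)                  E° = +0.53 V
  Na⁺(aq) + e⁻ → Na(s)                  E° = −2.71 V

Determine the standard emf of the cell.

Of the two couples in this cell, the one with the more positive reduction potential is reduced at the cathode: here that is Co²⁺/Co (−0.28 V); Na⁺/Na (−2.71 V) is the anode.
E°cell = E°(cathode) − E°(anode) = −0.28 − (−2.71) = +2.43 V.

+2.43 V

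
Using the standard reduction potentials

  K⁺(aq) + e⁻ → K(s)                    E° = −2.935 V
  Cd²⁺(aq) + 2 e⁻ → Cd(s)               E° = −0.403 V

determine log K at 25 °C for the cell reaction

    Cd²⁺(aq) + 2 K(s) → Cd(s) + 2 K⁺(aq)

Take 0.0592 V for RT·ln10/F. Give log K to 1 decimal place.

The Cd²⁺/Cd couple is reduced (cathode); E°cell = −0.403 − (−2.935) = +2.532 V with n = 2.
At equilibrium E = 0, so log K = nE°cell / 0.0592 = (2)(+2.532) / 0.0592 = 85.5.

log K = 85.5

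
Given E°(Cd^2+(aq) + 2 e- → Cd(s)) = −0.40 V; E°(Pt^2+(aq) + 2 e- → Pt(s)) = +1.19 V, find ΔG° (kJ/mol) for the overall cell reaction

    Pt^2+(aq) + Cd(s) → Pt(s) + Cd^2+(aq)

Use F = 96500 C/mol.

In the reaction as written Pt^2+(aq) is reduced, so the Pt²⁺/Pt couple is the cathode and Cd²⁺/Cd is the anode.
E°cell = +1.19 − (−0.40) = +1.59 V; balancing electrons gives n = 2.
ΔG° = −nFE°cell = −(2)(96500)(+1.59) J/mol = −307 kJ/mol.

−307 kJ/mol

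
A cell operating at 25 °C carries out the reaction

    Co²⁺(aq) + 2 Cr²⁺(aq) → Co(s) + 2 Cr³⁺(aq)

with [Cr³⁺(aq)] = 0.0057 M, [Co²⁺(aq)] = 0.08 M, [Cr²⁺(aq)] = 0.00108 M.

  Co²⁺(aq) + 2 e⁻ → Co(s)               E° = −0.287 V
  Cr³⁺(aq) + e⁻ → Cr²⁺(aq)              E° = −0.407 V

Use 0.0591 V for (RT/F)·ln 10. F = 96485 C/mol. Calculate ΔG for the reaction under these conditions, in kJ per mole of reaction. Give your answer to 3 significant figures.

With Co²⁺/Co reduced at the cathode, E°cell = −0.287 − (−0.407) = +0.120 V and n = 2.
Here Q = [Cr³⁺(aq)]^2 / ([Co²⁺(aq)]·[Cr²⁺(aq)]^2) = 348 (log Q = 2.542), giving E = +0.120 − (0.0591/2)·(2.542) = +0.0449 V.
Then ΔG = −nFE = −2 × 96485 × +0.0449 J/mol = −8.66 kJ/mol.

−8.66 kJ/mol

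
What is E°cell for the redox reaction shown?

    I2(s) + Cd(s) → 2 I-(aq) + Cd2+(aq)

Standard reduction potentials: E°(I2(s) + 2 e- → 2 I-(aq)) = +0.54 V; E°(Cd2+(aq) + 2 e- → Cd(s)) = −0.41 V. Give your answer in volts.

+0.95 V

I2(s) gains electrons, so the I₂/I⁻ couple is the cathode; the Cd²⁺/Cd couple is the anode.
E°cell = E°(cathode) − E°(anode) = +0.54 − (−0.41) = +0.95 V.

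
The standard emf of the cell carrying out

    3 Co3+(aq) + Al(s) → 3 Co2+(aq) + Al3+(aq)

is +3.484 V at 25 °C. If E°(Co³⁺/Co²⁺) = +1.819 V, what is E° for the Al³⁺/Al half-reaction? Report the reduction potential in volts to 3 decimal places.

In the reaction as written the Co³⁺/Co²⁺ couple is reduced (cathode) and Al³⁺/Al is oxidized (anode), so E°cell = E°(Co³⁺/Co²⁺) − E°(Al³⁺/Al).
E°(Al³⁺/Al) = E°(cathode) − E°cell = +1.819 − (+3.484) = −1.665 V.

−1.665 V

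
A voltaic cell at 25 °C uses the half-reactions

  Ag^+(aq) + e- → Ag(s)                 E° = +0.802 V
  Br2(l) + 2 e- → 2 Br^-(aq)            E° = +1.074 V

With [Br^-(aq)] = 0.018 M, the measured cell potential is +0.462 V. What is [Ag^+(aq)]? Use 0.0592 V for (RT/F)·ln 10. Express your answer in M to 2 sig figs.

0.034 M

The Br₂/Br⁻ couple has the larger reduction potential, so it is the cathode: E°cell = +1.074 − (+0.802) = +0.272 V and n = 2.
Since E = E° − (0.0592/n)·log Q, log Q = n(E° − E)/0.0592 = −6.419.
Balancing electrons gives Br2(l) + 2 Ag(s) → 2 Br^-(aq) + 2 Ag^+(aq); thus Q = [Br^-(aq)]^2·[Ag^+(aq)]^2.
Substituting the known concentrations and solving, log [Ag^+(aq)] = −1.465 and [Ag^+(aq)] = 0.034 M.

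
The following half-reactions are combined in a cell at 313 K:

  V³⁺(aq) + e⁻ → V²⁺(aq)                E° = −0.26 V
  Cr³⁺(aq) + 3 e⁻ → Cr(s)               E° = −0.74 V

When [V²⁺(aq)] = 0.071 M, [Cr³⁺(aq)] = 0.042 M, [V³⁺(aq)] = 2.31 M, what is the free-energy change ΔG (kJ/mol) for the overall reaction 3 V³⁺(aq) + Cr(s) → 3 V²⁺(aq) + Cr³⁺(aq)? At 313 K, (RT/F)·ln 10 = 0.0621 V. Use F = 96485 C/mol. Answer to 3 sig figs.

−174 kJ/mol

E°cell = −0.26 − (−0.74) = +0.48 V; the balanced reaction transfers n = 3 electrons.
Here Q = ([V²⁺(aq)]^3·[Cr³⁺(aq)]) / [V³⁺(aq)]^3 = 1.22×10^−6 (log Q = −5.914), giving E = +0.48 − (0.0621/3)·(−5.914) = +0.6024 V.
Finally ΔG = −nFE = −(3)(96485 C/mol)(+0.6024 V) = −174 kJ/mol.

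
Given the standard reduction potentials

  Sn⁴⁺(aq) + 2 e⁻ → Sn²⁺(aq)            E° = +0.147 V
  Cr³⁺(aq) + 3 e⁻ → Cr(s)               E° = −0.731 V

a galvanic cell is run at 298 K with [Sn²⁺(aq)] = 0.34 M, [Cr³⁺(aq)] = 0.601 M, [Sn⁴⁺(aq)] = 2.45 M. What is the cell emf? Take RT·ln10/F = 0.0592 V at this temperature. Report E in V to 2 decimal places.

Since E°(Sn⁴⁺/Sn²⁺) > E°(Cr³⁺/Cr), Sn⁴⁺/Sn²⁺ serves as the cathode.
The standard potential is +0.147 − (−0.731) = +0.878 V and the balanced reaction transfers n = 6 electrons.
The balanced reaction is 3 Sn⁴⁺(aq) + 2 Cr(s) → 3 Sn²⁺(aq) + 2 Cr³⁺(aq), so Q = ([Sn²⁺(aq)]^3·[Cr³⁺(aq)]^2) / [Sn⁴⁺(aq)]^3 = 0.000965 and log Q = −3.015.
E = E° − (0.0592/n)·log Q = +0.878 − (0.0592/6)(−3.015) = +0.91 V.

+0.91 V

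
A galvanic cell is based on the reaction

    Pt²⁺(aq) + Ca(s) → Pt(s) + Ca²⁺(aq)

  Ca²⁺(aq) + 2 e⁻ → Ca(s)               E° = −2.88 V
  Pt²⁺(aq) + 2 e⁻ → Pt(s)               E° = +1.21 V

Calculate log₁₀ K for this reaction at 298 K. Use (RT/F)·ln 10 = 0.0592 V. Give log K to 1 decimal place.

The Pt²⁺/Pt couple is reduced (cathode); E°cell = +1.21 − (−2.88) = +4.09 V with n = 2.
At equilibrium E = 0, so log K = nE°cell / 0.0592 = (2)(+4.09) / 0.0592 = 138.2.

log K = 138.2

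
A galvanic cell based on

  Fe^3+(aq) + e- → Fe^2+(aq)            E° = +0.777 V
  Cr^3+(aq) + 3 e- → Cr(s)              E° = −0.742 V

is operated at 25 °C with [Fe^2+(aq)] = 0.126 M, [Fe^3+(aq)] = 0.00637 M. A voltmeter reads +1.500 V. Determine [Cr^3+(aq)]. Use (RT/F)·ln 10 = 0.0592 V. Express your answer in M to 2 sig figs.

0.0012 M

With Fe³⁺/Fe²⁺ at the cathode and Cr³⁺/Cr at the anode, E°cell = +0.777 − (−0.742) = +1.519 V (n = 3).
Rearranging E = E° − (0.0592/n)·log Q gives log Q = 3(+1.519 − (+1.500))/0.0592 = 0.963.
For 3 Fe^3+(aq) + Cr(s) → 3 Fe^2+(aq) + Cr^3+(aq), the reaction quotient is Q = ([Fe^2+(aq)]^3·[Cr^3+(aq)]) / [Fe^3+(aq)]^3.
Solving for the unknown gives log [Cr^3+(aq)] = −2.926, so [Cr^3+(aq)] ≈ 0.0012 M.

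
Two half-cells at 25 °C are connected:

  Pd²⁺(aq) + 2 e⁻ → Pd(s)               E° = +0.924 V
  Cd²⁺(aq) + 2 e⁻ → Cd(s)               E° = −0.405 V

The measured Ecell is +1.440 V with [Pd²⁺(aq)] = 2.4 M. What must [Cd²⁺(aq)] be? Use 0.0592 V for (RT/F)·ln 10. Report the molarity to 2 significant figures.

0.00043 M

The Pd²⁺/Pd couple has the larger reduction potential, so it is the cathode: E°cell = +0.924 − (−0.405) = +1.329 V and n = 2.
Since E = E° − (0.0592/n)·log Q, log Q = n(E° − E)/0.0592 = −3.750.
For Pd²⁺(aq) + Cd(s) → Pd(s) + Cd²⁺(aq), the reaction quotient is Q = [Cd²⁺(aq)] / [Pd²⁺(aq)].
Isolating [Cd²⁺(aq)] in Q = 10^{−3.750} yields log [Cd²⁺(aq)] = −3.370, i.e. 0.00043 M.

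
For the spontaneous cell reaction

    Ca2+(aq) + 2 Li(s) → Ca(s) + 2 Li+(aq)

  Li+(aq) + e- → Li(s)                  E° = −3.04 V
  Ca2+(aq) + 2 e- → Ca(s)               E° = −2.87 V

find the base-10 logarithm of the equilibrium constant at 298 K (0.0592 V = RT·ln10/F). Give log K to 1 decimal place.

The Ca²⁺/Ca couple is reduced (cathode); E°cell = −2.87 − (−3.04) = +0.17 V with n = 2.
At equilibrium E = 0, so log K = nE°cell / 0.0592 = (2)(+0.17) / 0.0592 = 5.7.

log K = 5.7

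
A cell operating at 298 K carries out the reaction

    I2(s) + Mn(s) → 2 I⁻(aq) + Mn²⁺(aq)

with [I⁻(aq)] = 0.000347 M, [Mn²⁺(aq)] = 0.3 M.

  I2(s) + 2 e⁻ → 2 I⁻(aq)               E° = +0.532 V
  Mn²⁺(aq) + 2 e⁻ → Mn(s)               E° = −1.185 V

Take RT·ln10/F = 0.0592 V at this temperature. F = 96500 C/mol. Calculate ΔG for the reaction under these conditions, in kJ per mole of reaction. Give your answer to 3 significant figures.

With I₂/I⁻ reduced at the cathode, E°cell = +0.532 − (−1.185) = +1.717 V and n = 2.
Here Q = [I⁻(aq)]^2·[Mn²⁺(aq)] = 3.61×10^−8 (log Q = −7.442), giving E = +1.717 − (0.0592/2)·(−7.442) = +1.9373 V.
Then ΔG = −nFE = −2 × 96500 × +1.9373 J/mol = −374 kJ/mol.

−374 kJ/mol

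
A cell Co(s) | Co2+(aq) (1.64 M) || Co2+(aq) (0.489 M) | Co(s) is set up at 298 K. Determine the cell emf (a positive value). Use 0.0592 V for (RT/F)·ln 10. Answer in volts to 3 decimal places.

For a concentration cell E°cell = 0, since both electrodes use the same couple.
The compartment with the higher Co2+(aq) concentration (1.64 M) acts as the cathode; ions are reduced there and produced at the dilute (0.489 M) anode.
With n = 2, Ecell = −(0.0592/2)·log([dilute]/[conc]) = −(0.0592/2)·log(0.489/1.64) = +0.016 V.

0.016 V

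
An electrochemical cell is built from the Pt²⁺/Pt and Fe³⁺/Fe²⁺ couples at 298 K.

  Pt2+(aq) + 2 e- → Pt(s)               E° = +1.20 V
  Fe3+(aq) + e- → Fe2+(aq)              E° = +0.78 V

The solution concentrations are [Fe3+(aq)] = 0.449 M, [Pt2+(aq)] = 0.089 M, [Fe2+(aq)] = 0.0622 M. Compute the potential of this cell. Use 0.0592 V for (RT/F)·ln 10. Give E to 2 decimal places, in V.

Pt²⁺/Pt is reduced (cathode, E° = +1.20 V) and Fe³⁺/Fe²⁺ is oxidized (anode).
E°cell = +1.20 − (+0.78) = +0.42 V, with n = 2 electrons transferred.
The balanced reaction is Pt2+(aq) + 2 Fe2+(aq) → Pt(s) + 2 Fe3+(aq), so Q = [Fe3+(aq)]^2 / ([Pt2+(aq)]·[Fe2+(aq)]^2) = 585 and log Q = 2.768.
E = E° − (0.0592/n)·log Q = +0.42 − (0.0592/2)(2.768) = +0.34 V.

+0.34 V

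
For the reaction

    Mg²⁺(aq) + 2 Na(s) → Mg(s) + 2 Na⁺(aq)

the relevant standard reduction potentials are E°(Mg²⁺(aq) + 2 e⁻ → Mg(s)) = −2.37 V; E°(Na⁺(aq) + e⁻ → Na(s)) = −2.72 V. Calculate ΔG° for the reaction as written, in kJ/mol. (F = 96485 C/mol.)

In the reaction as written Mg²⁺(aq) is reduced, so the Mg²⁺/Mg couple is the cathode and Na⁺/Na is the anode.
E°cell = −2.37 − (−2.72) = +0.35 V; balancing electrons gives n = 2.
ΔG° = −nFE°cell = −(2)(96485)(+0.35) J/mol = −67.5 kJ/mol.

−67.5 kJ/mol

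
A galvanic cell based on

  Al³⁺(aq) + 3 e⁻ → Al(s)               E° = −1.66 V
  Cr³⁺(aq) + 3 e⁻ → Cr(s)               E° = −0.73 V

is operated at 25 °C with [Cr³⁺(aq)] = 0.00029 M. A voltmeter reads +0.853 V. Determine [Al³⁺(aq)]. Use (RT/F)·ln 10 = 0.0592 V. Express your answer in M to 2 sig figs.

The Cr³⁺/Cr couple has the larger reduction potential, so it is the cathode: E°cell = −0.73 − (−1.66) = +0.93 V and n = 3.
Rearranging E = E° − (0.0592/n)·log Q gives log Q = 3(+0.93 − (+0.853))/0.0592 = 3.902.
For Cr³⁺(aq) + Al(s) → Cr(s) + Al³⁺(aq), the reaction quotient is Q = [Al³⁺(aq)] / [Cr³⁺(aq)].
Solving for the unknown gives log [Al³⁺(aq)] = 0.364, so [Al³⁺(aq)] ≈ 2.3 M.

2.3 M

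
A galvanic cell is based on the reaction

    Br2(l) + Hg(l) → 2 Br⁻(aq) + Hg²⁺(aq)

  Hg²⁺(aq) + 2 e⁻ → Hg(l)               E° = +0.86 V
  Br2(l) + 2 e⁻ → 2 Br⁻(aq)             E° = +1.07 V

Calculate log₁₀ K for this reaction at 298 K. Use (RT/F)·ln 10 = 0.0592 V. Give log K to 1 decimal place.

The Br₂/Br⁻ couple is reduced (cathode); E°cell = +1.07 − (+0.86) = +0.21 V with n = 2.
At equilibrium E = 0, so log K = nE°cell / 0.0592 = (2)(+0.21) / 0.0592 = 7.1.

log K = 7.1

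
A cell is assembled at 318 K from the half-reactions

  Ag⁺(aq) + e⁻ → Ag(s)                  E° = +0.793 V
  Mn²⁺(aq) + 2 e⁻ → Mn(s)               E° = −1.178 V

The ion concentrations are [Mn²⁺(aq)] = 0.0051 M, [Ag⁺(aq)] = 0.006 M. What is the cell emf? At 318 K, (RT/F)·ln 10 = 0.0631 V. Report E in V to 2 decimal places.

+1.90 V

The Ag⁺/Ag couple has the more positive E°, so it is the cathode; Mn²⁺/Mn is the anode.
The standard potential is +0.793 − (−1.178) = +1.971 V and the balanced reaction transfers n = 2 electrons.
Balancing gives 2 Ag⁺(aq) + Mn(s) → 2 Ag(s) + Mn²⁺(aq); hence Q = [Mn²⁺(aq)] / [Ag⁺(aq)]^2 = 142 (log Q = 2.151).
By the Nernst equation, E = +1.971 − (0.0631/2)·(2.151) = +1.90 V.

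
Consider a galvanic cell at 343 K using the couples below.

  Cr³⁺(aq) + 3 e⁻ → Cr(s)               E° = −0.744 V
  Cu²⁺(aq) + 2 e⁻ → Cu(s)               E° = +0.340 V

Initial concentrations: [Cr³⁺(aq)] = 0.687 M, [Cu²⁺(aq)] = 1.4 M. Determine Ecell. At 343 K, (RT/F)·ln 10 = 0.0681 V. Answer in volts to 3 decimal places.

+1.093 V

Since E°(Cu²⁺/Cu) > E°(Cr³⁺/Cr), Cu²⁺/Cu serves as the cathode.
The standard potential is +0.340 − (−0.744) = +1.084 V and the balanced reaction transfers n = 6 electrons.
The balanced reaction is 3 Cu²⁺(aq) + 2 Cr(s) → 3 Cu(s) + 2 Cr³⁺(aq), so Q = [Cr³⁺(aq)]^2 / [Cu²⁺(aq)]^3 = 0.172 and log Q = −0.764.
Applying E = E° − (RT ln10/nF)·log Q gives +1.084 − (0.0681/6)(−0.764) = +1.093 V.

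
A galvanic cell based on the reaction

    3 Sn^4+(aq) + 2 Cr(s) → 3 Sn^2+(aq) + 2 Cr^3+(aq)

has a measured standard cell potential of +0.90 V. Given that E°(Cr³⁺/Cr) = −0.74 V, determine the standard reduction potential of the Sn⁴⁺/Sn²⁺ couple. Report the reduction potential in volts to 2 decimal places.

+0.16 V

In the reaction as written the Sn⁴⁺/Sn²⁺ couple is reduced (cathode) and Cr³⁺/Cr is oxidized (anode), so E°cell = E°(Sn⁴⁺/Sn²⁺) − E°(Cr³⁺/Cr).
E°(Sn⁴⁺/Sn²⁺) = E°cell + E°(anode) = +0.90 + (−0.74) = +0.16 V.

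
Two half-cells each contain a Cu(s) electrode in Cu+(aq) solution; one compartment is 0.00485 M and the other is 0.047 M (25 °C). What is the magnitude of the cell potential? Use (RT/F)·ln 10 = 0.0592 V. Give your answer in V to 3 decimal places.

0.058 V

For a concentration cell E°cell = 0, since both electrodes use the same couple.
The compartment with the higher Cu+(aq) concentration (0.047 M) acts as the cathode; ions are reduced there and produced at the dilute (0.00485 M) anode.
With n = 1, Ecell = −(0.0592/1)·log([dilute]/[conc]) = −(0.0592/1)·log(0.00485/0.047) = +0.058 V.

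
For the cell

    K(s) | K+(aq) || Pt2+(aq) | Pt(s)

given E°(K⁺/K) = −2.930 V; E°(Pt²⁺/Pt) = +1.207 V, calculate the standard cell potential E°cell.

+4.137 V

By convention the left-hand electrode in cell notation is the anode (oxidation) and the right-hand electrode is the cathode (reduction).
E°cell = E°(right) − E°(left) = +1.207 − (−2.930) = +4.137 V.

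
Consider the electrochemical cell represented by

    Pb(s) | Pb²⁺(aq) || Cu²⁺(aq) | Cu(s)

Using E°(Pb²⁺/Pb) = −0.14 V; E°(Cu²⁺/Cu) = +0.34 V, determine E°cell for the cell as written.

+0.48 V

By convention the left-hand electrode in cell notation is the anode (oxidation) and the right-hand electrode is the cathode (reduction).
E°cell = E°(right) − E°(left) = +0.34 − (−0.14) = +0.48 V.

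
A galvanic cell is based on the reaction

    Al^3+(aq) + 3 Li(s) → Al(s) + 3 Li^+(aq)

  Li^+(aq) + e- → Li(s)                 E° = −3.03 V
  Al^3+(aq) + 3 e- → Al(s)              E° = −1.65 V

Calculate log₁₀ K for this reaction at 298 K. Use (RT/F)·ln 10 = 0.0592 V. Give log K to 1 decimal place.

log K = 69.9

The Al³⁺/Al couple is reduced (cathode); E°cell = −1.65 − (−3.03) = +1.38 V with n = 3.
At equilibrium E = 0, so log K = nE°cell / 0.0592 = (3)(+1.38) / 0.0592 = 69.9.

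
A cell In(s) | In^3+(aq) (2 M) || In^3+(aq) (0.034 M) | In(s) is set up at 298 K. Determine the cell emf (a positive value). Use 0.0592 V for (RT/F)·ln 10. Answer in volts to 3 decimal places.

For a concentration cell E°cell = 0, since both electrodes use the same couple.
The compartment with the higher In^3+(aq) concentration (2 M) acts as the cathode; ions are reduced there and produced at the dilute (0.034 M) anode.
With n = 3, Ecell = −(0.0592/3)·log([dilute]/[conc]) = −(0.0592/3)·log(0.034/2) = +0.035 V.

0.035 V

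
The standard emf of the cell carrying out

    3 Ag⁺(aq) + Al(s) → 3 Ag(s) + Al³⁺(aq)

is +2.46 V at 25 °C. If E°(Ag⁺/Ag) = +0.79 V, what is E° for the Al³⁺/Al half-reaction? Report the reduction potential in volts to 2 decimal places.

In the reaction as written the Ag⁺/Ag couple is reduced (cathode) and Al³⁺/Al is oxidized (anode), so E°cell = E°(Ag⁺/Ag) − E°(Al³⁺/Al).
E°(Al³⁺/Al) = E°(cathode) − E°cell = +0.79 − (+2.46) = −1.67 V.

−1.67 V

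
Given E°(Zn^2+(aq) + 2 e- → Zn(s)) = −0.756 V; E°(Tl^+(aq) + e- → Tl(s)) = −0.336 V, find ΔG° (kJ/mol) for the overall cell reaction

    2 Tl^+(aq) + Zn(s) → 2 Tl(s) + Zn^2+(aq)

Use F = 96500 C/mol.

In the reaction as written Tl^+(aq) is reduced, so the Tl⁺/Tl couple is the cathode and Zn²⁺/Zn is the anode.
E°cell = −0.336 − (−0.756) = +0.420 V; balancing electrons gives n = 2.
ΔG° = −nFE°cell = −(2)(96500)(+0.420) J/mol = −81.1 kJ/mol.

−81.1 kJ/mol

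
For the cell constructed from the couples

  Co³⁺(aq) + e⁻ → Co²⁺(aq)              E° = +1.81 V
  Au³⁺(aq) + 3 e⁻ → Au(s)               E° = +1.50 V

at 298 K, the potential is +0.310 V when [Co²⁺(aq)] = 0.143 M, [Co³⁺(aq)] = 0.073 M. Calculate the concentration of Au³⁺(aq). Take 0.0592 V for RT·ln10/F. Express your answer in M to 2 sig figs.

0.13 M

The Co³⁺/Co²⁺ couple has the larger reduction potential, so it is the cathode: E°cell = +1.81 − (+1.50) = +0.31 V and n = 3.
Rearranging E = E° − (0.0592/n)·log Q gives log Q = 3(+0.31 − (+0.310))/0.0592 = 0.000.
Balancing electrons gives 3 Co³⁺(aq) + Au(s) → 3 Co²⁺(aq) + Au³⁺(aq); thus Q = ([Co²⁺(aq)]^3·[Au³⁺(aq)]) / [Co³⁺(aq)]^3.
Substituting the known concentrations and solving, log [Au³⁺(aq)] = −0.876 and [Au³⁺(aq)] = 0.13 M.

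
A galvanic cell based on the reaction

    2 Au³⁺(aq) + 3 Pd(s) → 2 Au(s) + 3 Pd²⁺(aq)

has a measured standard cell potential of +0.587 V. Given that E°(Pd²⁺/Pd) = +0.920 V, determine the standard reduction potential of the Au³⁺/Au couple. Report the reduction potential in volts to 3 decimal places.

In the reaction as written the Au³⁺/Au couple is reduced (cathode) and Pd²⁺/Pd is oxidized (anode), so E°cell = E°(Au³⁺/Au) − E°(Pd²⁺/Pd).
E°(Au³⁺/Au) = E°cell + E°(anode) = +0.587 + (+0.920) = +1.507 V.

+1.507 V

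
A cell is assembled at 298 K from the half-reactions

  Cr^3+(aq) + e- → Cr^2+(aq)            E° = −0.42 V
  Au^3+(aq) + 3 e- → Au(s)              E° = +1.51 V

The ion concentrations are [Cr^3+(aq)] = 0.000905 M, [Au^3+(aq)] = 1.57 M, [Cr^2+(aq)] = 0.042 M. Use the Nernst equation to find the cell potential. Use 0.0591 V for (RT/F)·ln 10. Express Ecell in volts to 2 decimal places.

+2.03 V

Since E°(Au³⁺/Au) > E°(Cr³⁺/Cr²⁺), Au³⁺/Au serves as the cathode.
E°cell = E°cat − E°an = +1.51 − (−0.42) = +1.93 V; n = 3.
For the overall reaction Au^3+(aq) + 3 Cr^2+(aq) → Au(s) + 3 Cr^3+(aq), Q = [Cr^3+(aq)]^3 / ([Au^3+(aq)]·[Cr^2+(aq)]^3) = 6.37×10^−6, giving log Q = −5.196.
Applying E = E° − (RT ln10/nF)·log Q gives +1.93 − (0.0591/3)(−5.196) = +2.03 V.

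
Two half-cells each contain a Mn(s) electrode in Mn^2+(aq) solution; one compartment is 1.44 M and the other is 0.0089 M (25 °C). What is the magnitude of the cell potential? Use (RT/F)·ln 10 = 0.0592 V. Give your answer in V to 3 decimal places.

For a concentration cell E°cell = 0, since both electrodes use the same couple.
The compartment with the higher Mn^2+(aq) concentration (1.44 M) acts as the cathode; ions are reduced there and produced at the dilute (0.0089 M) anode.
With n = 2, Ecell = −(0.0592/2)·log([dilute]/[conc]) = −(0.0592/2)·log(0.0089/1.44) = +0.065 V.

0.065 V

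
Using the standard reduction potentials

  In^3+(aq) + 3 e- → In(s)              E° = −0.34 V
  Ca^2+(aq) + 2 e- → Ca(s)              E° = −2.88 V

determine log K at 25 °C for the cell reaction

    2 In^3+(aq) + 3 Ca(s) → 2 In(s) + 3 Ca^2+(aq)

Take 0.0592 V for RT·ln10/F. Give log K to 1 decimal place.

log K = 257.4

The In³⁺/In couple is reduced (cathode); E°cell = −0.34 − (−2.88) = +2.54 V with n = 6.
At equilibrium E = 0, so log K = nE°cell / 0.0592 = (6)(+2.54) / 0.0592 = 257.4.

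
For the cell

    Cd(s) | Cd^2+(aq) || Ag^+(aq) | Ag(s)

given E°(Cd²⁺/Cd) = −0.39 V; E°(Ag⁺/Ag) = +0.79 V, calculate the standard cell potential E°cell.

+1.18 V

By convention the left-hand electrode in cell notation is the anode (oxidation) and the right-hand electrode is the cathode (reduction).
E°cell = E°(right) − E°(left) = +0.79 − (−0.39) = +1.18 V.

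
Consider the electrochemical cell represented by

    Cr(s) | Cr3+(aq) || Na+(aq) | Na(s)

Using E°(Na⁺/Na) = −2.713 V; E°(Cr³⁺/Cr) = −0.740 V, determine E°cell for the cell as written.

By convention the left-hand electrode in cell notation is the anode (oxidation) and the right-hand electrode is the cathode (reduction).
E°cell = E°(right) − E°(left) = −2.713 − (−0.740) = −1.973 V.
The negative sign shows that, as written, the cell would require an external voltage to drive the reaction.

−1.973 V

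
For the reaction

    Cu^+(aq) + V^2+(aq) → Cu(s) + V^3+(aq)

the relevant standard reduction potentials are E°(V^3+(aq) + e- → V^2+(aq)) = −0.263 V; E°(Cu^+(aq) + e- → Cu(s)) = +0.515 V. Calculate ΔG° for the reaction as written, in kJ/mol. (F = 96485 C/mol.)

−75.1 kJ/mol

In the reaction as written Cu^+(aq) is reduced, so the Cu⁺/Cu couple is the cathode and V³⁺/V²⁺ is the anode.
E°cell = +0.515 − (−0.263) = +0.778 V; balancing electrons gives n = 1.
ΔG° = −nFE°cell = −(1)(96485)(+0.778) J/mol = −75.1 kJ/mol.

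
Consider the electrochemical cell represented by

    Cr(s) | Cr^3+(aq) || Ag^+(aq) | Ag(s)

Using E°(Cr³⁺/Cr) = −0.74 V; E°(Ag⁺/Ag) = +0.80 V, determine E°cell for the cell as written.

By convention the left-hand electrode in cell notation is the anode (oxidation) and the right-hand electrode is the cathode (reduction).
E°cell = E°(right) − E°(left) = +0.80 − (−0.74) = +1.54 V.

+1.54 V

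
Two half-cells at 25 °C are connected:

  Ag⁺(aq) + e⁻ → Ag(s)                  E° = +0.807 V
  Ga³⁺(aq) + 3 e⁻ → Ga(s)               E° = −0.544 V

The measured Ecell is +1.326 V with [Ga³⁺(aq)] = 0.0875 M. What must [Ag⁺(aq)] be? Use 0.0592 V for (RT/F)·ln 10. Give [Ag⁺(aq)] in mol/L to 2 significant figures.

0.17 M

Ag⁺/Ag is the cathode (higher E°); E°cell = +0.807 − (−0.544) = +1.351 V with n = 3.
Since E = E° − (0.0592/n)·log Q, log Q = n(E° − E)/0.0592 = 1.267.
The balanced reaction is 3 Ag⁺(aq) + Ga(s) → 3 Ag(s) + Ga³⁺(aq), so Q = [Ga³⁺(aq)] / [Ag⁺(aq)]^3.
Substituting the known concentrations and solving, log [Ag⁺(aq)] = −0.775 and [Ag⁺(aq)] = 0.17 M.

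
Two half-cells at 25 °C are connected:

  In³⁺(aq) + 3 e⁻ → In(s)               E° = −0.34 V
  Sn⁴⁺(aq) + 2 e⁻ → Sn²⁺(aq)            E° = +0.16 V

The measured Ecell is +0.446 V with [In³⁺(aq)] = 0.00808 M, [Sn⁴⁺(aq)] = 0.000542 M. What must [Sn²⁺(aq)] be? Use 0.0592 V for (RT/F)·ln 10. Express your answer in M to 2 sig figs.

The Sn⁴⁺/Sn²⁺ couple has the larger reduction potential, so it is the cathode: E°cell = +0.16 − (−0.34) = +0.50 V and n = 6.
Rearranging E = E° − (0.0592/n)·log Q gives log Q = 6(+0.50 − (+0.446))/0.0592 = 5.473.
The balanced reaction is 3 Sn⁴⁺(aq) + 2 In(s) → 3 Sn²⁺(aq) + 2 In³⁺(aq), so Q = ([Sn²⁺(aq)]^3·[In³⁺(aq)]^2) / [Sn⁴⁺(aq)]^3.
Isolating [Sn²⁺(aq)] in Q = 10^{5.473} yields log [Sn²⁺(aq)] = −0.047, i.e. 0.90 M.

0.90 M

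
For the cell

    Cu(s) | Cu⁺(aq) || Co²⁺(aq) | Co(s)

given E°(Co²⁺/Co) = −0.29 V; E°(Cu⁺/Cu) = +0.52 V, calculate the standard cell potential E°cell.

By convention the left-hand electrode in cell notation is the anode (oxidation) and the right-hand electrode is the cathode (reduction).
E°cell = E°(right) − E°(left) = −0.29 − (+0.52) = −0.81 V.
The negative sign shows that, as written, the cell would require an external voltage to drive the reaction.

−0.81 V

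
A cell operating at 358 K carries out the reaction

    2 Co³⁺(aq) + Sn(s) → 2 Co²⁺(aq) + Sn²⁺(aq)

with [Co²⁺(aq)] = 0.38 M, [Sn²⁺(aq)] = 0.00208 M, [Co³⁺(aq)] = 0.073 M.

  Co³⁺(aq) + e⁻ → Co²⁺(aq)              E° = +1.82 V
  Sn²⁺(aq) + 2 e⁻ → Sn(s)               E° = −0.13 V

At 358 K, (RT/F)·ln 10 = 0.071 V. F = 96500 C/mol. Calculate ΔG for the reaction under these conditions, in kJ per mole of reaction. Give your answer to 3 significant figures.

E°cell = +1.82 − (−0.13) = +1.95 V; the balanced reaction transfers n = 2 electrons.
Q = ([Co²⁺(aq)]^2·[Sn²⁺(aq)]) / [Co³⁺(aq)]^2 = 0.0564, so log Q = −1.249 and E = +1.95 − (0.071/2)(−1.249) = +1.9943 V.
ΔG = −nFE = −(2)(96500)(+1.9943) J/mol = −385 kJ/mol.

−385 kJ/mol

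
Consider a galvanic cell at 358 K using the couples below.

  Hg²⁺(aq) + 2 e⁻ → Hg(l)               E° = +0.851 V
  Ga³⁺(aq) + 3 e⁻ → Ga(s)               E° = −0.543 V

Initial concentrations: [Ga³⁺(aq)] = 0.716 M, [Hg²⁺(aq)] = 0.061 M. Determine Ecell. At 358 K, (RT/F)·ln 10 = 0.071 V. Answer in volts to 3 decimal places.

Since E°(Hg²⁺/Hg) > E°(Ga³⁺/Ga), Hg²⁺/Hg serves as the cathode.
E°cell = +0.851 − (−0.543) = +1.394 V, with n = 6 electrons transferred.
For the overall reaction 3 Hg²⁺(aq) + 2 Ga(s) → 3 Hg(l) + 2 Ga³⁺(aq), Q = [Ga³⁺(aq)]^2 / [Hg²⁺(aq)]^3 = 2.26×10^3, giving log Q = 3.354.
E = E° − (0.071/n)·log Q = +1.394 − (0.071/6)(3.354) = +1.354 V.

+1.354 V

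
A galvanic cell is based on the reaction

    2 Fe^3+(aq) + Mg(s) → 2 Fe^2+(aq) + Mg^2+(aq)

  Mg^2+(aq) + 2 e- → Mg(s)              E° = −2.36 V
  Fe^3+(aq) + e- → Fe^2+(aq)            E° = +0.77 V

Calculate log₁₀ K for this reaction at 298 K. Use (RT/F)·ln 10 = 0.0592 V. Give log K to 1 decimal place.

The Fe³⁺/Fe²⁺ couple is reduced (cathode); E°cell = +0.77 − (−2.36) = +3.13 V with n = 2.
At equilibrium E = 0, so log K = nE°cell / 0.0592 = (2)(+3.13) / 0.0592 = 105.7.

log K = 105.7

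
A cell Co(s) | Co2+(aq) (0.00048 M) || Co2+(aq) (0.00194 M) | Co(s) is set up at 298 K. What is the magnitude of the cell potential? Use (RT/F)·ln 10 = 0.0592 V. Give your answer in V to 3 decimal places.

For a concentration cell E°cell = 0, since both electrodes use the same couple.
The compartment with the higher Co2+(aq) concentration (0.00194 M) acts as the cathode; ions are reduced there and produced at the dilute (0.00048 M) anode.
With n = 2, Ecell = −(0.0592/2)·log([dilute]/[conc]) = −(0.0592/2)·log(0.00048/0.00194) = +0.018 V.

0.018 V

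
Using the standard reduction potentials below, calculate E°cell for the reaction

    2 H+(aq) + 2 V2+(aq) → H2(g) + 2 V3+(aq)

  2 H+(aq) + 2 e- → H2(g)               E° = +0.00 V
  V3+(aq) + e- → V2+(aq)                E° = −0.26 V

+0.26 V

H+(aq) gains electrons, so the 2H⁺/H₂ couple is the cathode; the V³⁺/V²⁺ couple is the anode.
E°cell = E°(cathode) − E°(anode) = +0.00 − (−0.26) = +0.26 V.
The positive value indicates the reaction is spontaneous as written.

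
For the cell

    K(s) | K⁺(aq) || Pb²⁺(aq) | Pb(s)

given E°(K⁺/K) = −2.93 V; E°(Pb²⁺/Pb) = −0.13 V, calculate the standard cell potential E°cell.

By convention the left-hand electrode in cell notation is the anode (oxidation) and the right-hand electrode is the cathode (reduction).
E°cell = E°(right) − E°(left) = −0.13 − (−2.93) = +2.80 V.

+2.80 V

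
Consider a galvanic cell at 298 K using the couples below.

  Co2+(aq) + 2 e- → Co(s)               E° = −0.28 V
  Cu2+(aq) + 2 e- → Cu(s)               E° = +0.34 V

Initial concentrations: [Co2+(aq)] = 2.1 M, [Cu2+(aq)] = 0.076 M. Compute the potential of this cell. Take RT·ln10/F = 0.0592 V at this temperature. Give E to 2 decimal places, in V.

The Cu²⁺/Cu couple has the more positive E°, so it is the cathode; Co²⁺/Co is the anode.
E°cell = E°cat − E°an = +0.34 − (−0.28) = +0.62 V; n = 2.
The balanced reaction is Cu2+(aq) + Co(s) → Cu(s) + Co2+(aq), so Q = [Co2+(aq)] / [Cu2+(aq)] = 27.6 and log Q = 1.441.
Applying E = E° − (RT ln10/nF)·log Q gives +0.62 − (0.0592/2)(1.441) = +0.58 V.

+0.58 V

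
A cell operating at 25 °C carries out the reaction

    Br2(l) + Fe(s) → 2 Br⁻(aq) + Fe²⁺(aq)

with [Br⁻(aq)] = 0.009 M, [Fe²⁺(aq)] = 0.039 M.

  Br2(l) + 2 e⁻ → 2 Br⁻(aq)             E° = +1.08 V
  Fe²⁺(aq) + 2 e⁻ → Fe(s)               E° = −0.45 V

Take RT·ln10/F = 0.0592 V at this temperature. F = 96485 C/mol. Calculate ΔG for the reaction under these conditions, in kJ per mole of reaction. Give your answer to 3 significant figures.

The standard cell potential is +1.08 − (−0.45) = +1.53 V, with n = 2 electrons in the balanced equation.
The reaction quotient is [Br⁻(aq)]^2·[Fe²⁺(aq)] = 3.16×10^−6; by Nernst, E = +1.53 − (0.0592/2)(−5.500) = +1.6928 V.
Then ΔG = −nFE = −2 × 96485 × +1.6928 J/mol = −327 kJ/mol.

−327 kJ/mol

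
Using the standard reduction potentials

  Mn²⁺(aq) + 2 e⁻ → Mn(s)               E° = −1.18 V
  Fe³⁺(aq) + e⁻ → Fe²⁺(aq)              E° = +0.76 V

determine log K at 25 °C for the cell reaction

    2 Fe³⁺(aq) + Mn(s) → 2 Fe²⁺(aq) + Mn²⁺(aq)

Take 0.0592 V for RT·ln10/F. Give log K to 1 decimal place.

The Fe³⁺/Fe²⁺ couple is reduced (cathode); E°cell = +0.76 − (−1.18) = +1.94 V with n = 2.
At equilibrium E = 0, so log K = nE°cell / 0.0592 = (2)(+1.94) / 0.0592 = 65.5.

log K = 65.5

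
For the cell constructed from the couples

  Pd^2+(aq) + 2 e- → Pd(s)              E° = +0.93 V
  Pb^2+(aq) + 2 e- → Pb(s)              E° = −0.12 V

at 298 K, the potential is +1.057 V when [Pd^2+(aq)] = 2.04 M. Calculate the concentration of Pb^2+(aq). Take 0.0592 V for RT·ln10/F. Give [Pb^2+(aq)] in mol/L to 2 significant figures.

1.2 M

With Pd²⁺/Pd at the cathode and Pb²⁺/Pb at the anode, E°cell = +0.93 − (−0.12) = +1.05 V (n = 2).
From the Nernst equation, log Q = n(E° − E)/0.0592 = 2·(+1.05 − (+1.057))/0.0592 = −0.236.
The balanced reaction is Pd^2+(aq) + Pb(s) → Pd(s) + Pb^2+(aq), so Q = [Pb^2+(aq)] / [Pd^2+(aq)].
Substituting the known concentrations and solving, log [Pb^2+(aq)] = 0.074 and [Pb^2+(aq)] = 1.2 M.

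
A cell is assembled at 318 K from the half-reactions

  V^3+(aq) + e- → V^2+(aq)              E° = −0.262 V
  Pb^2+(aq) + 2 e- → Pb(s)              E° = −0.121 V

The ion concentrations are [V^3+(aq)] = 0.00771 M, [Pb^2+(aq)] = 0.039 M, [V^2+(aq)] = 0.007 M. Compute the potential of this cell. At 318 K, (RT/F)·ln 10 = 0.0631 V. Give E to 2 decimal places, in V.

+0.09 V

Since E°(Pb²⁺/Pb) > E°(V³⁺/V²⁺), Pb²⁺/Pb serves as the cathode.
The standard potential is −0.121 − (−0.262) = +0.141 V and the balanced reaction transfers n = 2 electrons.
Balancing gives Pb^2+(aq) + 2 V^2+(aq) → Pb(s) + 2 V^3+(aq); hence Q = [V^3+(aq)]^2 / ([Pb^2+(aq)]·[V^2+(aq)]^2) = 31.1 (log Q = 1.493).
By the Nernst equation, E = +0.141 − (0.0631/2)·(1.493) = +0.09 V.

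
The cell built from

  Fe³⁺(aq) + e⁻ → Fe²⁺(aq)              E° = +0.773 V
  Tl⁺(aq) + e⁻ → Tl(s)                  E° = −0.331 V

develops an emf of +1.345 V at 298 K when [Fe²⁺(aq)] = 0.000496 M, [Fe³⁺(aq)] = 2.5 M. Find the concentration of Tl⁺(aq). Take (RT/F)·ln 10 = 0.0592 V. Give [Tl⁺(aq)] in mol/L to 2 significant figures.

With Fe³⁺/Fe²⁺ at the cathode and Tl⁺/Tl at the anode, E°cell = +0.773 − (−0.331) = +1.104 V (n = 1).
From the Nernst equation, log Q = n(E° − E)/0.0592 = 1·(+1.104 − (+1.345))/0.0592 = −4.071.
For Fe³⁺(aq) + Tl(s) → Fe²⁺(aq) + Tl⁺(aq), the reaction quotient is Q = ([Fe²⁺(aq)]·[Tl⁺(aq)]) / [Fe³⁺(aq)].
Solving for the unknown gives log [Tl⁺(aq)] = −0.369, so [Tl⁺(aq)] ≈ 0.43 M.

0.43 M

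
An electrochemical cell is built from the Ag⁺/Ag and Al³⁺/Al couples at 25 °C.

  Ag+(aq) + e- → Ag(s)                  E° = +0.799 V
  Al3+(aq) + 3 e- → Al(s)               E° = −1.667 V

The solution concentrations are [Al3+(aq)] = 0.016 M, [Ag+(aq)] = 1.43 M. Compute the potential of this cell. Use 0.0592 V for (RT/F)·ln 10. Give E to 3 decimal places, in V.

Since E°(Ag⁺/Ag) > E°(Al³⁺/Al), Ag⁺/Ag serves as the cathode.
E°cell = +0.799 − (−1.667) = +2.466 V, with n = 3 electrons transferred.
The balanced reaction is 3 Ag+(aq) + Al(s) → 3 Ag(s) + Al3+(aq), so Q = [Al3+(aq)] / [Ag+(aq)]^3 = 0.00547 and log Q = −2.262.
Applying E = E° − (RT ln10/nF)·log Q gives +2.466 − (0.0592/3)(−2.262) = +2.511 V.

+2.511 V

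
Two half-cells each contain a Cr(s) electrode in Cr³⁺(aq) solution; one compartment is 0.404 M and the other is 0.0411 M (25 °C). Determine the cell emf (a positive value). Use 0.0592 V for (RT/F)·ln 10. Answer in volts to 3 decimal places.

0.020 V

For a concentration cell E°cell = 0, since both electrodes use the same couple.
The compartment with the higher Cr³⁺(aq) concentration (0.404 M) acts as the cathode; ions are reduced there and produced at the dilute (0.0411 M) anode.
With n = 3, Ecell = −(0.0592/3)·log([dilute]/[conc]) = −(0.0592/3)·log(0.0411/0.404) = +0.020 V.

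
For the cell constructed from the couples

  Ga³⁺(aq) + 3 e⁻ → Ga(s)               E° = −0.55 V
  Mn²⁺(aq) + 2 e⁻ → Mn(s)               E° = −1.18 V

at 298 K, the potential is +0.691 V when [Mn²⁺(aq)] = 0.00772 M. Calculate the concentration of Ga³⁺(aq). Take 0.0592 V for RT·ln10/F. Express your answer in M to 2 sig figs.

With Ga³⁺/Ga at the cathode and Mn²⁺/Mn at the anode, E°cell = −0.55 − (−1.18) = +0.63 V (n = 6).
Rearranging E = E° − (0.0592/n)·log Q gives log Q = 6(+0.63 − (+0.691))/0.0592 = −6.182.
Balancing electrons gives 2 Ga³⁺(aq) + 3 Mn(s) → 2 Ga(s) + 3 Mn²⁺(aq); thus Q = [Mn²⁺(aq)]^3 / [Ga³⁺(aq)]^2.
Substituting the known concentrations and solving, log [Ga³⁺(aq)] = −0.078 and [Ga³⁺(aq)] = 0.84 M.

0.84 M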